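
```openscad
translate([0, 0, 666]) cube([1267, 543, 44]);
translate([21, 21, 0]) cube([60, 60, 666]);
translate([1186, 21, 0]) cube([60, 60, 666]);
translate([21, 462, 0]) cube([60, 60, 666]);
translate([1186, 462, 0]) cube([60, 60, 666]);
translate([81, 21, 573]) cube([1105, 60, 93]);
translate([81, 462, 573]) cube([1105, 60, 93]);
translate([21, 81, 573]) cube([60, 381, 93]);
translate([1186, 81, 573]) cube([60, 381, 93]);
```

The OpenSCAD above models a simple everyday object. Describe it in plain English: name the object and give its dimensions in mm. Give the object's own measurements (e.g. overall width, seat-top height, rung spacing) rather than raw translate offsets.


A rectangular dining table. The top is 1267×543×44 mm with its upper surface at z = 710 mm. It stands on four 60×60 mm square legs, each inset 21 mm from the nearest pair of top edges, running from the floor to the underside of the top. Four apron rails, 60 mm thick and 93 mm tall, run between adjacent legs with their top edges flush with the underside of the top and their outer faces flush with the legs' outer faces.


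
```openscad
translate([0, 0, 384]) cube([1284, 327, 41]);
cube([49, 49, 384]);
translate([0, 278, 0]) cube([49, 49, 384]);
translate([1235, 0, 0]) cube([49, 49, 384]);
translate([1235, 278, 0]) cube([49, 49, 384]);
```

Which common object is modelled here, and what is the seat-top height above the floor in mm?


A bench. The seat-top height is 425 mm.

A long slab on four corner posts — a bench. The slab sits at z = 384 with thickness 41, so the top is 384 + 41 = 425 mm.


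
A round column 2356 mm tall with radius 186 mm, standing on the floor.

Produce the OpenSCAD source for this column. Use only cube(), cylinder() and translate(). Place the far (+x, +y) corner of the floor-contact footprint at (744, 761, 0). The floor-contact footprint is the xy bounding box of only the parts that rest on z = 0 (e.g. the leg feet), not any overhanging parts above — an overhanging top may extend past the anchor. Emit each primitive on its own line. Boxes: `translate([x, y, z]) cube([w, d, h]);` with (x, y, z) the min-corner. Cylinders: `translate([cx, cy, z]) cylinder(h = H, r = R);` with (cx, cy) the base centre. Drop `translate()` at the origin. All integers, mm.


translate([558, 575, 0]) cylinder(h = 2356, r = 186);


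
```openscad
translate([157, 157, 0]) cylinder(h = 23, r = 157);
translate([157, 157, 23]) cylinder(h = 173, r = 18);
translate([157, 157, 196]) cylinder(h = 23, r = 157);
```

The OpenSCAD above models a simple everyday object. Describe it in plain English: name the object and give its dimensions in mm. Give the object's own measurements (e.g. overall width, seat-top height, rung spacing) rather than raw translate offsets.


A spool: two coaxial disc flanges of radius 157 mm and thickness 23 mm, joined by a core cylinder of radius 18 mm and height 173 mm. The lower flange rests on z = 0 and the three cylinders share a vertical axis.


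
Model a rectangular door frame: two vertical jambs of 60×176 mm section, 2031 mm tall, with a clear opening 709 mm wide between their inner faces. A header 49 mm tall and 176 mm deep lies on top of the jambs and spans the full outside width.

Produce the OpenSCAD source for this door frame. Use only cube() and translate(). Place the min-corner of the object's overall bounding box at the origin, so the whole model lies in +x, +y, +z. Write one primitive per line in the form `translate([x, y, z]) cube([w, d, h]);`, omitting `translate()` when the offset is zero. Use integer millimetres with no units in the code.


cube([60, 176, 2031]);
translate([769, 0, 0]) cube([60, 176, 2031]);
translate([0, 0, 2031]) cube([829, 176, 49]);


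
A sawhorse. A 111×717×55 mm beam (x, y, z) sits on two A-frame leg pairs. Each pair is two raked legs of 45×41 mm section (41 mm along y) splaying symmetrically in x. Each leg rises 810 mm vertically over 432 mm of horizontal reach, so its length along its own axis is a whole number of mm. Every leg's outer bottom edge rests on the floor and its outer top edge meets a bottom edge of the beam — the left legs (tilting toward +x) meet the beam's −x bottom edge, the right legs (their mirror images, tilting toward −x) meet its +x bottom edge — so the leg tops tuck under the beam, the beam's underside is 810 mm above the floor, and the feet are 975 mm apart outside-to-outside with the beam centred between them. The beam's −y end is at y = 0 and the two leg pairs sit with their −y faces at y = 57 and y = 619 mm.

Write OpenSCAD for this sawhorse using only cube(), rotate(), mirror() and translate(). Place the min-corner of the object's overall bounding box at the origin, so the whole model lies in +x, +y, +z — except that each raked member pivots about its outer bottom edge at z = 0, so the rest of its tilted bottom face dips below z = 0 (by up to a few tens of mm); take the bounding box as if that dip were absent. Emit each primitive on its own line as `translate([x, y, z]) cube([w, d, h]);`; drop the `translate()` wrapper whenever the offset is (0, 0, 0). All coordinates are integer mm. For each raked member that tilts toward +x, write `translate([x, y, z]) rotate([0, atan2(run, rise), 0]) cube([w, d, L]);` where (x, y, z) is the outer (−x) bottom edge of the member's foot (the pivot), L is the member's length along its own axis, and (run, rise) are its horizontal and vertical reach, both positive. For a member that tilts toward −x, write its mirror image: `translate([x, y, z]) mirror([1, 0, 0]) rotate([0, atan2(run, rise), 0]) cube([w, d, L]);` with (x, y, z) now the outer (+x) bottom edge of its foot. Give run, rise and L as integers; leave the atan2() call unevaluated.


translate([432, 0, 810]) cube([111, 717, 55]);
translate([0, 57, 0]) rotate([0, atan2(432, 810), 0]) cube([45, 41, 918]);
translate([975, 57, 0]) mirror([1, 0, 0]) rotate([0, atan2(432, 810), 0]) cube([45, 41, 918]);
translate([0, 619, 0]) rotate([0, atan2(432, 810), 0]) cube([45, 41, 918]);
translate([975, 619, 0]) mirror([1, 0, 0]) rotate([0, atan2(432, 810), 0]) cube([45, 41, 918]);


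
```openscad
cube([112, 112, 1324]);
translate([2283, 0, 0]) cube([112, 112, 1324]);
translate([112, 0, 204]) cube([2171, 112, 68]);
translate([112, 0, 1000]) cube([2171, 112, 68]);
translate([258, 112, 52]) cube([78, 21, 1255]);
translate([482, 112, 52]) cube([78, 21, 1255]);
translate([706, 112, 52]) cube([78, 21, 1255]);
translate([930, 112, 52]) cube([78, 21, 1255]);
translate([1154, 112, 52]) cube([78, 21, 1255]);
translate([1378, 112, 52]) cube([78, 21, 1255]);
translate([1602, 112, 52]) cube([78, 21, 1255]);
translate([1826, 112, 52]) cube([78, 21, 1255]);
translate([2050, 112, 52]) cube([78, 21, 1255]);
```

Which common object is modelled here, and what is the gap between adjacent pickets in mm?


A fence section. The picket gap is 146 mm.

Two posts, two rails, 9 pickets — a fence section. Span 2171 mm holds 9 pickets of 78 mm with 10 equal gaps: ⌊(2171 − 9·78) / 10⌋ = 146 mm.


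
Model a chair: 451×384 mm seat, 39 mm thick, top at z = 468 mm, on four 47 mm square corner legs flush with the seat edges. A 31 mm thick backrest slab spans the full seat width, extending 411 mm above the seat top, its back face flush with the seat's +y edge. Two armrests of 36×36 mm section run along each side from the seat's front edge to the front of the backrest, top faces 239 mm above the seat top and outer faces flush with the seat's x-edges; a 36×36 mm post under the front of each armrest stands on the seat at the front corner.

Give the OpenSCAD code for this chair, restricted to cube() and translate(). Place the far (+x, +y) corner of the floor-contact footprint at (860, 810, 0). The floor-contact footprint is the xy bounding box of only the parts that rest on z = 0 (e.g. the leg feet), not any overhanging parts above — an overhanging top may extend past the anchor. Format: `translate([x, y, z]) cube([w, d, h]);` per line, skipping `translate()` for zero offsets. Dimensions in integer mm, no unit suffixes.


translate([409, 426, 429]) cube([451, 384, 39]);
translate([409, 426, 0]) cube([47, 47, 429]);
translate([813, 426, 0]) cube([47, 47, 429]);
translate([409, 763, 0]) cube([47, 47, 429]);
translate([813, 763, 0]) cube([47, 47, 429]);
translate([409, 779, 468]) cube([451, 31, 411]);
translate([409, 426, 671]) cube([36, 353, 36]);
translate([824, 426, 671]) cube([36, 353, 36]);
translate([409, 426, 468]) cube([36, 36, 203]);
translate([824, 426, 468]) cube([36, 36, 203]);


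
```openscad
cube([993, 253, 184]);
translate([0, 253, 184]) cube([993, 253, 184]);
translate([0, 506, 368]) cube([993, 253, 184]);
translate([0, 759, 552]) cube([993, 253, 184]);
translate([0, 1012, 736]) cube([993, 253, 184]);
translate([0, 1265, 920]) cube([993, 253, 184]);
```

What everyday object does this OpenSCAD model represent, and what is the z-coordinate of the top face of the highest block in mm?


A staircase. The total rise is 1104 mm.

6 identical blocks, each offset up and back from the previous — a staircase. Each step is 184 mm tall and there are 6 of them, so the total rise is 6 × 184 = 1104 mm.


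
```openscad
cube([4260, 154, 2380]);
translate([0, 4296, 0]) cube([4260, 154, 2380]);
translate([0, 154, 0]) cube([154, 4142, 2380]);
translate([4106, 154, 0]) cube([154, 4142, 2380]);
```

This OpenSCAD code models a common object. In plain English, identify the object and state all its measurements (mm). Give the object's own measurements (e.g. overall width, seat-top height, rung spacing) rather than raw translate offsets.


The wall frame of a small rectangular building: four walls, each 2380 mm tall and 154 mm thick, enclosing a footprint 4260 mm (x) by 4450 mm (y) outside-to-outside, with no floor or roof. The front and back walls (the −y and +y sides) span the full width; the two side walls fit between them.


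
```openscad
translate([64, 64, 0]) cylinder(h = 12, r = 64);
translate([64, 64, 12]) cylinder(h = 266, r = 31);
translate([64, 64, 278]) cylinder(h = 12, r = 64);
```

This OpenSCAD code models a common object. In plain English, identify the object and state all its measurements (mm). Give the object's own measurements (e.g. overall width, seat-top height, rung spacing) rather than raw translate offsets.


A spool: two coaxial disc flanges of radius 64 mm and thickness 12 mm, joined by a core cylinder of radius 31 mm and height 266 mm. The lower flange rests on z = 0 and the three cylinders share a vertical axis.


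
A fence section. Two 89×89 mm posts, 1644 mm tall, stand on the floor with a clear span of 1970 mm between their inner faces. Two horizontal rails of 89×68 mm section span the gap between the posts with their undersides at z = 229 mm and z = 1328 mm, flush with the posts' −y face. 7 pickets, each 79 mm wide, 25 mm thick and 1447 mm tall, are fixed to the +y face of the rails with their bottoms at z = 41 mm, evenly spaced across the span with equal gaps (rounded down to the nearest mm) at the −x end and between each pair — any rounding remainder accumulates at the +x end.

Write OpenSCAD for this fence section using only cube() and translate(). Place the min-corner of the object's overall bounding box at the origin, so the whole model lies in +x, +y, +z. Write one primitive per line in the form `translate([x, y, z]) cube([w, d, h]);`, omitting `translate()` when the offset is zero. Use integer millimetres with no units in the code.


cube([89, 89, 1644]);
translate([2059, 0, 0]) cube([89, 89, 1644]);
translate([89, 0, 229]) cube([1970, 89, 68]);
translate([89, 0, 1328]) cube([1970, 89, 68]);
translate([266, 89, 41]) cube([79, 25, 1447]);
translate([522, 89, 41]) cube([79, 25, 1447]);
translate([778, 89, 41]) cube([79, 25, 1447]);
translate([1034, 89, 41]) cube([79, 25, 1447]);
translate([1290, 89, 41]) cube([79, 25, 1447]);
translate([1546, 89, 41]) cube([79, 25, 1447]);
translate([1802, 89, 41]) cube([79, 25, 1447]);


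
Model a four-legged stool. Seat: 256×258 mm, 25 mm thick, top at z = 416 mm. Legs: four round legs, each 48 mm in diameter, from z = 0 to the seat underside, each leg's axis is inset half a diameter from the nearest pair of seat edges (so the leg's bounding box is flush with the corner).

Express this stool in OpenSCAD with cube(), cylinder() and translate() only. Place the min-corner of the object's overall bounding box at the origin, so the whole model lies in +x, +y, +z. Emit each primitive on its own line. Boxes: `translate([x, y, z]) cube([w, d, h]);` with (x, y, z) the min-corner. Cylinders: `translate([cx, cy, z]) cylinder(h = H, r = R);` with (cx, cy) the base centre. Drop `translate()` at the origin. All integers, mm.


translate([0, 0, 391]) cube([256, 258, 25]);
translate([24, 24, 0]) cylinder(h = 391, r = 24);
translate([232, 24, 0]) cylinder(h = 391, r = 24);
translate([24, 234, 0]) cylinder(h = 391, r = 24);
translate([232, 234, 0]) cylinder(h = 391, r = 24);


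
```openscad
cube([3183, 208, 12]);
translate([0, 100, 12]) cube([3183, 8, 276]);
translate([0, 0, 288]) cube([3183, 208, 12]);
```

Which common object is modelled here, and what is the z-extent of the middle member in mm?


An I-beam. The web height is 276 mm.

Two wide flanges with a thin centred web — an I-beam. Overall 300 mm minus two 12 mm flanges gives a web of 300 − 2·12 = 276 mm.


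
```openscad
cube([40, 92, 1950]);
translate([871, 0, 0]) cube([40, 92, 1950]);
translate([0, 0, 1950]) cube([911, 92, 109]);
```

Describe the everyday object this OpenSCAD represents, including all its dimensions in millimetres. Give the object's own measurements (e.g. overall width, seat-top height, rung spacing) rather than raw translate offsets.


A door frame. The clear opening is 831 mm wide and 1950 mm high. Two 40 mm wide jambs, 92 mm deep, stand either side of the opening from the floor to the top of the opening. A 109 mm thick head sits across the top of both jambs, spanning the full outside width of the frame.


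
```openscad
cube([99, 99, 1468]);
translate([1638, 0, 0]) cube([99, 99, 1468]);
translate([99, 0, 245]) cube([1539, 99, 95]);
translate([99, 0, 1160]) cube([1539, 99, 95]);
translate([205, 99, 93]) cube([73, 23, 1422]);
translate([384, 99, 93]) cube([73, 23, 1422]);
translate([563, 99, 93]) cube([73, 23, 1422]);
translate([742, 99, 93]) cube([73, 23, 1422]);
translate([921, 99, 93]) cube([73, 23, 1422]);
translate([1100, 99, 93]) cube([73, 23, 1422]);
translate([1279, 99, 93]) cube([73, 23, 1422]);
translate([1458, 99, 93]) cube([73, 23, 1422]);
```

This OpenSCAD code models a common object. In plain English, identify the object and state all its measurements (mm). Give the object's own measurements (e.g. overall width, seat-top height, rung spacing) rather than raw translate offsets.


A fence section. Two 99×99 mm posts, 1468 mm tall, stand on the floor with a clear span of 1539 mm between their inner faces. Two horizontal rails of 99×95 mm section span the gap between the posts with their undersides at z = 245 mm and z = 1160 mm, flush with the posts' −y face. 8 pickets, each 73 mm wide, 23 mm thick and 1422 mm tall, are fixed to the +y face of the rails with their bottoms at z = 93 mm, spaced across the span with a 106 mm gap after the −x post and between neighbouring pickets, with 107 mm left before the +x post.


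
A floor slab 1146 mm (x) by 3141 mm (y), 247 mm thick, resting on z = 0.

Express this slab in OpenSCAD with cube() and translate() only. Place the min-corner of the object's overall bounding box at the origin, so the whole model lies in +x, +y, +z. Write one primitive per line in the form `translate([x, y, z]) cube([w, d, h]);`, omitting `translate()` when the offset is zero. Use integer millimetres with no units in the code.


cube([1146, 3141, 247]);


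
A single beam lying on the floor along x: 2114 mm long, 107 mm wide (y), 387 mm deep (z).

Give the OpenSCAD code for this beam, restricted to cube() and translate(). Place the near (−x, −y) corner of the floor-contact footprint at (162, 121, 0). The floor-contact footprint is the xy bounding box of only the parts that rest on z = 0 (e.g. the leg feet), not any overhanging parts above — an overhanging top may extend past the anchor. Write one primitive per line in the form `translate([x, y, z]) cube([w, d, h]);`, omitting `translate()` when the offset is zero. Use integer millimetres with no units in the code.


translate([162, 121, 0]) cube([2114, 107, 387]);


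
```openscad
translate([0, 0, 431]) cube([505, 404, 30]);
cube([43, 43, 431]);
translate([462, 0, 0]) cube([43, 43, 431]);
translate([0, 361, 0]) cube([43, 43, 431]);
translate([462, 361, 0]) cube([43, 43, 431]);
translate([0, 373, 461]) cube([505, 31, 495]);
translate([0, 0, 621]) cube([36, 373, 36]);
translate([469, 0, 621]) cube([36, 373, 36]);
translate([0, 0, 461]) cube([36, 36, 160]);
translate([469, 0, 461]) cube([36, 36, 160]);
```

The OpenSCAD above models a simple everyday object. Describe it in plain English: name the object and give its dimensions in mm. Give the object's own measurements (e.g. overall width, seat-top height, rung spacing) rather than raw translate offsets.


A chair. The seat is a 505×404×30 mm slab with its top at z = 461 mm, on four 43×43 mm corner legs (flush with the seat edges, standing on z = 0). A flat backrest 31 mm thick, 495 mm tall, spans the full seat width and rises from the seat top along its +y edge, rear face flush with the rear of the seat. Two armrests of 36×36 mm section run along each side from the seat's front edge to the front of the backrest, top faces 196 mm above the seat top and outer faces flush with the seat's x-edges; a 36×36 mm post under the front of each armrest stands on the seat at the front corner.


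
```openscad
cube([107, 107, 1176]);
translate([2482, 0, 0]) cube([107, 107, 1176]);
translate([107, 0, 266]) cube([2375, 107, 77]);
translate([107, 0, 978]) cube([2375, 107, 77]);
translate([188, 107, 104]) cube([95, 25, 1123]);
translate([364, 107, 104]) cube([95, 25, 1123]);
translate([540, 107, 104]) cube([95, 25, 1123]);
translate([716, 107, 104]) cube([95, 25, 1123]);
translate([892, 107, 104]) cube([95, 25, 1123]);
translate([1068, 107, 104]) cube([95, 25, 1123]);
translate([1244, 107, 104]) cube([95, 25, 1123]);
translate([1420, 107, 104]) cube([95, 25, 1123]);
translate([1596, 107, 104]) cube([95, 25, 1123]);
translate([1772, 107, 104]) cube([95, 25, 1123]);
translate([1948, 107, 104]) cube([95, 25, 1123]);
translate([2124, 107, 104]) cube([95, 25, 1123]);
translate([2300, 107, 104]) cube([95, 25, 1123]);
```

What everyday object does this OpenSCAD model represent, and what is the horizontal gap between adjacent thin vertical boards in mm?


A fence section. The picket gap is 81 mm.

Two posts, two rails, 13 pickets — a fence section. Span 2375 mm holds 13 pickets of 95 mm with 14 equal gaps: ⌊(2375 − 13·95) / 14⌋ = 81 mm.


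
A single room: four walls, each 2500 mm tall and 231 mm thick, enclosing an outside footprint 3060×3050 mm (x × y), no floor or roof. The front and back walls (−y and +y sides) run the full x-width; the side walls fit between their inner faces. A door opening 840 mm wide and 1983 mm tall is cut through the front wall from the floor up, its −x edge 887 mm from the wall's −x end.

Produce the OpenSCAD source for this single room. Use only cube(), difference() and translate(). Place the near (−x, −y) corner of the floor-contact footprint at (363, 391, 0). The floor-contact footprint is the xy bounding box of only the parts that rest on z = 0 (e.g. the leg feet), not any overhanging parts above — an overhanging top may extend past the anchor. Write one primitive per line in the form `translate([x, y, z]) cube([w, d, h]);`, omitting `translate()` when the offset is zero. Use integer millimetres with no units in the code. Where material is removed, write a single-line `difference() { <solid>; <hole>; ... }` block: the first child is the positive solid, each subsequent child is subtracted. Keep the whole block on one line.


difference() { translate([363, 391, 0]) cube([3060, 231, 2500]); translate([1250, 391, 0]) cube([840, 231, 1983]); }
translate([363, 3210, 0]) cube([3060, 231, 2500]);
translate([363, 622, 0]) cube([231, 2588, 2500]);
translate([3192, 622, 0]) cube([231, 2588, 2500]);


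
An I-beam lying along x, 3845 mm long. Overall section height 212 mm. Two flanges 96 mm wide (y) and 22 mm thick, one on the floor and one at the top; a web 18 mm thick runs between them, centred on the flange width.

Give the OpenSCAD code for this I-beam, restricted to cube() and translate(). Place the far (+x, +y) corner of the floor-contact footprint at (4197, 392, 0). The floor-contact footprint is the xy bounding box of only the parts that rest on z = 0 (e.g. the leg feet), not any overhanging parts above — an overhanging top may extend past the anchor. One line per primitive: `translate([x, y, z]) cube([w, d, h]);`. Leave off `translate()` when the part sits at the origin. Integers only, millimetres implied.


translate([352, 296, 0]) cube([3845, 96, 22]);
translate([352, 335, 22]) cube([3845, 18, 168]);
translate([352, 296, 190]) cube([3845, 96, 22]);


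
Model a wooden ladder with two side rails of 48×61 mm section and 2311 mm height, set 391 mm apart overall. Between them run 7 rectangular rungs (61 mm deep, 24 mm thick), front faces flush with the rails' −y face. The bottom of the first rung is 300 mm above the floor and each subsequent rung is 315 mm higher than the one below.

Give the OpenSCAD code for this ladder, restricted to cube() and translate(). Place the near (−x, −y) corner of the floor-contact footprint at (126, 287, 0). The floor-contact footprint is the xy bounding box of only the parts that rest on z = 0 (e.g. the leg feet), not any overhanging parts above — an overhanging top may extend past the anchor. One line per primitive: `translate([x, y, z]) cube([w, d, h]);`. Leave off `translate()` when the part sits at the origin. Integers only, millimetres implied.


translate([126, 287, 0]) cube([48, 61, 2311]);
translate([469, 287, 0]) cube([48, 61, 2311]);
translate([174, 287, 300]) cube([295, 61, 24]);
translate([174, 287, 615]) cube([295, 61, 24]);
translate([174, 287, 930]) cube([295, 61, 24]);
translate([174, 287, 1245]) cube([295, 61, 24]);
translate([174, 287, 1560]) cube([295, 61, 24]);
translate([174, 287, 1875]) cube([295, 61, 24]);
translate([174, 287, 2190]) cube([295, 61, 24]);


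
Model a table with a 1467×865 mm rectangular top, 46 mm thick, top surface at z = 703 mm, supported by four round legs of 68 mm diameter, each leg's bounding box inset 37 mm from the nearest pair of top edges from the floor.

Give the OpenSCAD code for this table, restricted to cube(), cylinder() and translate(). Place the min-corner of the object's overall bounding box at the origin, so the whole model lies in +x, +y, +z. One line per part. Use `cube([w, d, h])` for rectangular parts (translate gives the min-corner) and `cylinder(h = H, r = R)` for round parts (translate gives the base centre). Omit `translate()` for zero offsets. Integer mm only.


translate([0, 0, 657]) cube([1467, 865, 46]);
translate([71, 71, 0]) cylinder(h = 657, r = 34);
translate([1396, 71, 0]) cylinder(h = 657, r = 34);
translate([71, 794, 0]) cylinder(h = 657, r = 34);
translate([1396, 794, 0]) cylinder(h = 657, r = 34);


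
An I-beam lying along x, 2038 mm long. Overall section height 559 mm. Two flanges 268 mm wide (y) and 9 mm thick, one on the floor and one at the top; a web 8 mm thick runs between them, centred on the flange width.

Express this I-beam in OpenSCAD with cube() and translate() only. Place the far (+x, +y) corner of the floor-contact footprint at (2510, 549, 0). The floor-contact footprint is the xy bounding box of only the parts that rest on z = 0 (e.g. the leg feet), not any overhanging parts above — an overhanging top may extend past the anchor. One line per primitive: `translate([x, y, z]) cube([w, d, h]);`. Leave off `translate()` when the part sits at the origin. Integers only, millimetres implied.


translate([472, 281, 0]) cube([2038, 268, 9]);
translate([472, 411, 9]) cube([2038, 8, 541]);
translate([472, 281, 550]) cube([2038, 268, 9]);


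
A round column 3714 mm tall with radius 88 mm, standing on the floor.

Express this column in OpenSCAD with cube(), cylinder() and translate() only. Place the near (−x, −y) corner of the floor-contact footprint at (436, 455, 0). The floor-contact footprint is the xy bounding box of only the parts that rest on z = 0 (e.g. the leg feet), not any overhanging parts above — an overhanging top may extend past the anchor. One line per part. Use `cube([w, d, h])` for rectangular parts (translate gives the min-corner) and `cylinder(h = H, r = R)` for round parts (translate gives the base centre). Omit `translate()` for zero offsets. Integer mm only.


translate([524, 543, 0]) cylinder(h = 3714, r = 88);


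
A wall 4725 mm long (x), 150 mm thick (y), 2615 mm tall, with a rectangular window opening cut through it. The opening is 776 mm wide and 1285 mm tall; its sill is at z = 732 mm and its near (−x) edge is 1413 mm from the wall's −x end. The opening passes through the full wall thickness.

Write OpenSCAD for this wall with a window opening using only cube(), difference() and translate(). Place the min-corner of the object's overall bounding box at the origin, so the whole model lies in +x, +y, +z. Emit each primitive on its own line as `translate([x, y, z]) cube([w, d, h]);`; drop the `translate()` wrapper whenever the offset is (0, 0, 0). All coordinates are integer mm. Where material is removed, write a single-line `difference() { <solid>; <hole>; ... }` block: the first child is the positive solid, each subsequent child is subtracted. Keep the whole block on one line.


difference() { cube([4725, 150, 2615]); translate([1413, 0, 732]) cube([776, 150, 1285]); }


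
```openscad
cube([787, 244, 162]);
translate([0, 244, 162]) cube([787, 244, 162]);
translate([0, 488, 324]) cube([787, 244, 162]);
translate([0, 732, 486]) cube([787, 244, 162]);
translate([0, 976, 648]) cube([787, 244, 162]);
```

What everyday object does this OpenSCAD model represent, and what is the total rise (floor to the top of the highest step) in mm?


A staircase. The total rise is 810 mm.

5 identical blocks, each offset up and back from the previous — a staircase. Each step is 162 mm tall and there are 5 of them, so the total rise is 5 × 162 = 810 mm.


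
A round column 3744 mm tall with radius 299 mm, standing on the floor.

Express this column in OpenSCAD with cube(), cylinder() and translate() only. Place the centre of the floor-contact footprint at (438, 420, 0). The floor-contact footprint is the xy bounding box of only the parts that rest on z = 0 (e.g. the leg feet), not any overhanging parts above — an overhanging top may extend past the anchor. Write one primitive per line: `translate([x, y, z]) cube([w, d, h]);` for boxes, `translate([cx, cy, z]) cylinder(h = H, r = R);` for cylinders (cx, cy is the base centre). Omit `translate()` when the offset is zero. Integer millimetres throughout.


translate([438, 420, 0]) cylinder(h = 3744, r = 299);


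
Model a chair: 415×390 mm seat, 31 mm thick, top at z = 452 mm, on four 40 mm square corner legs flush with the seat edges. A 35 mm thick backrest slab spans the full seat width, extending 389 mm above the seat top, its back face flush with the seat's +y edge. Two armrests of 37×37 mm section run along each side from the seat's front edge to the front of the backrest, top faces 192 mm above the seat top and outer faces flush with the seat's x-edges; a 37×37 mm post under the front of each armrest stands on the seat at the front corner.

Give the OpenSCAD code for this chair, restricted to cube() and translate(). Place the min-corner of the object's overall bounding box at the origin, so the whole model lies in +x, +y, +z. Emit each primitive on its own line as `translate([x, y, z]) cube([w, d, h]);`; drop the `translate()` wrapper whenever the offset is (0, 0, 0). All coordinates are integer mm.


translate([0, 0, 421]) cube([415, 390, 31]);
cube([40, 40, 421]);
translate([375, 0, 0]) cube([40, 40, 421]);
translate([0, 350, 0]) cube([40, 40, 421]);
translate([375, 350, 0]) cube([40, 40, 421]);
translate([0, 355, 452]) cube([415, 35, 389]);
translate([0, 0, 607]) cube([37, 355, 37]);
translate([378, 0, 607]) cube([37, 355, 37]);
translate([0, 0, 452]) cube([37, 37, 155]);
translate([378, 0, 452]) cube([37, 37, 155]);


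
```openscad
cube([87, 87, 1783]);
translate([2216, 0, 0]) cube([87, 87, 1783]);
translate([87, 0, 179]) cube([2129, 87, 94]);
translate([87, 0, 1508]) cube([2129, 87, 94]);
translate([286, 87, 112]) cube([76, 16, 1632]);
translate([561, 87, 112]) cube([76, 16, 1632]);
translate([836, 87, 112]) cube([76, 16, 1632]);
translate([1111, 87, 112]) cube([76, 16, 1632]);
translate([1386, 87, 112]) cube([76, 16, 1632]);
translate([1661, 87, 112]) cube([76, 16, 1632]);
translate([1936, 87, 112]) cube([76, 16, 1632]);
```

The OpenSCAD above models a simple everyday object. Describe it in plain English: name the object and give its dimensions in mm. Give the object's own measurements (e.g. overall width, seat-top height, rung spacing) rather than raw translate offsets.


A fence section. Two 87×87 mm posts, 1783 mm tall, stand on the floor with a clear span of 2129 mm between their inner faces. Two horizontal rails of 87×94 mm section span the gap between the posts with their undersides at z = 179 mm and z = 1508 mm, flush with the posts' −y face. 7 pickets, each 76 mm wide, 16 mm thick and 1632 mm tall, are fixed to the +y face of the rails with their bottoms at z = 112 mm, spaced across the span with a 199 mm gap after the −x post and between neighbouring pickets, with 204 mm left before the +x post.


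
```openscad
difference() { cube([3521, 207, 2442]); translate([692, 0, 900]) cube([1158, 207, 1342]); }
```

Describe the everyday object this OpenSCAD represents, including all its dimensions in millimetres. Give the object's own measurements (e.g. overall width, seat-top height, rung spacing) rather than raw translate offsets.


A wall 3521 mm long (x), 207 mm thick (y), 2442 mm tall, with a rectangular window opening cut through it. The opening is 1158 mm wide and 1342 mm tall; its sill is at z = 900 mm and its near (−x) edge is 692 mm from the wall's −x end. The opening passes through the full wall thickness.


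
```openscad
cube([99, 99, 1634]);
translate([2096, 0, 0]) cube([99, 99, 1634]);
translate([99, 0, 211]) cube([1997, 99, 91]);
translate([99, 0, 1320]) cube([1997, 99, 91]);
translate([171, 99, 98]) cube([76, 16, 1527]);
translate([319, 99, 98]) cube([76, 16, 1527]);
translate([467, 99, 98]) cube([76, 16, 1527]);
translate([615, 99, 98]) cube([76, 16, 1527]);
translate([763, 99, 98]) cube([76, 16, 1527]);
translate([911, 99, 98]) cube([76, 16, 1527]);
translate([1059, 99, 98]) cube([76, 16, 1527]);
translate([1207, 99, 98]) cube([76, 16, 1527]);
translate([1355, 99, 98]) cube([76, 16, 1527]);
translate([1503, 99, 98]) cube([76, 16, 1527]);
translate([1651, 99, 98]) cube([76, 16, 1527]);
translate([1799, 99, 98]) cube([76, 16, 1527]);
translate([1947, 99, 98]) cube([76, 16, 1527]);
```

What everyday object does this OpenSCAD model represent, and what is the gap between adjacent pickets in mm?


A fence section. The picket gap is 72 mm.

Two posts, two rails, 13 pickets — a fence section. Span 1997 mm holds 13 pickets of 76 mm with 14 equal gaps: ⌊(1997 − 13·76) / 14⌋ = 72 mm.


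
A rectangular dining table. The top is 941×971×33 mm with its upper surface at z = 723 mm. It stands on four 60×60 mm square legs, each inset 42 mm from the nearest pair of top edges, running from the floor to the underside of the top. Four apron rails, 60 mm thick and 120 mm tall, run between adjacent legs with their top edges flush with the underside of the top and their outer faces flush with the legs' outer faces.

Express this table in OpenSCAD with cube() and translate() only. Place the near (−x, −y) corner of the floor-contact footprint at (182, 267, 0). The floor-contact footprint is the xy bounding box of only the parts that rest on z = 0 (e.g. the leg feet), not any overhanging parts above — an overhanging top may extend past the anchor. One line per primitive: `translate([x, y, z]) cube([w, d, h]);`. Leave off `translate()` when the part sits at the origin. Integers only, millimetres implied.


// leg_h = 723 - 33 = 690
// apron z = 690 - 120 = 570
translate([140, 225, 690]) cube([941, 971, 33]);
translate([182, 267, 0]) cube([60, 60, 690]);
translate([979, 267, 0]) cube([60, 60, 690]);
translate([182, 1094, 0]) cube([60, 60, 690]);
translate([979, 1094, 0]) cube([60, 60, 690]);
translate([242, 267, 570]) cube([737, 60, 120]);
translate([242, 1094, 570]) cube([737, 60, 120]);
translate([182, 327, 570]) cube([60, 767, 120]);
translate([979, 327, 570]) cube([60, 767, 120]);


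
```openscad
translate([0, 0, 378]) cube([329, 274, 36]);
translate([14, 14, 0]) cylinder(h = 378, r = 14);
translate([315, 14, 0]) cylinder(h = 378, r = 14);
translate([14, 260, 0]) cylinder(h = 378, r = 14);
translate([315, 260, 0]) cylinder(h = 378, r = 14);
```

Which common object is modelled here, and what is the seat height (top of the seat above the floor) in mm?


A stool. The seat height is 414 mm.

A 329×274×36 slab at z = 378 on four corner cylinders — a stool. The seat top is 378 + 36 = 414 mm.


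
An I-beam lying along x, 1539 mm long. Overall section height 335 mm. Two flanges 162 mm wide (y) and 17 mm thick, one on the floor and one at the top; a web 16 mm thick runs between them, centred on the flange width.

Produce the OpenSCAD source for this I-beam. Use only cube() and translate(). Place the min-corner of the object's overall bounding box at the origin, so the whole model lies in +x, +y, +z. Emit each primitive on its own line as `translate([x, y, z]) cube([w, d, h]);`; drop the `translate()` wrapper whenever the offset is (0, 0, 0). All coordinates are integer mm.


cube([1539, 162, 17]);
translate([0, 73, 17]) cube([1539, 16, 301]);
translate([0, 0, 318]) cube([1539, 162, 17]);


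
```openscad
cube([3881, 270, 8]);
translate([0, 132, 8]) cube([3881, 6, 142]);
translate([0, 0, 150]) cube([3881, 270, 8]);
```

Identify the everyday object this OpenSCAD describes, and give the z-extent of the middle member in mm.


An I-beam. The web height is 142 mm.

Two wide flanges with a thin centred web — an I-beam. Overall 158 mm minus two 8 mm flanges gives a web of 158 − 2·8 = 142 mm.


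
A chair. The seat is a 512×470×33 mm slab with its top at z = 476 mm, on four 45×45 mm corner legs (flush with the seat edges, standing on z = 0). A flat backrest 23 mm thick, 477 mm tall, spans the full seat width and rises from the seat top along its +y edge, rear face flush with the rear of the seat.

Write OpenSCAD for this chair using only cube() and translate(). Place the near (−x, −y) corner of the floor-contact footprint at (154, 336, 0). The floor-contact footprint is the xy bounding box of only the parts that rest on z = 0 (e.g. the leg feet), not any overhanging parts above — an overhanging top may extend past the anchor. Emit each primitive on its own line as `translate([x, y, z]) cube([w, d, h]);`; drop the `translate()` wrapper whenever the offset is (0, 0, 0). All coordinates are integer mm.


// leg_h = 476 - 33 = 443
translate([154, 336, 443]) cube([512, 470, 33]);
translate([154, 336, 0]) cube([45, 45, 443]);
translate([621, 336, 0]) cube([45, 45, 443]);
translate([154, 761, 0]) cube([45, 45, 443]);
translate([621, 761, 0]) cube([45, 45, 443]);
translate([154, 783, 476]) cube([512, 23, 477]);


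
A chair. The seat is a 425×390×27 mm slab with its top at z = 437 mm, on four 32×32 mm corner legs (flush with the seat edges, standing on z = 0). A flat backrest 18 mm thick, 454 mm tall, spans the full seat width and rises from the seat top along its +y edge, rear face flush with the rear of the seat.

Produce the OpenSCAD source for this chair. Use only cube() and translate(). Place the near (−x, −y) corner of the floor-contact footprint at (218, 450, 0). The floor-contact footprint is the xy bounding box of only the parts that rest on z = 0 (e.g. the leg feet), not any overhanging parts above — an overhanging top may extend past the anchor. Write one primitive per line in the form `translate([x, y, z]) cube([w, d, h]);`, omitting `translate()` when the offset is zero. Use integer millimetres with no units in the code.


// leg_h = 437 - 27 = 410
translate([218, 450, 410]) cube([425, 390, 27]);
translate([218, 450, 0]) cube([32, 32, 410]);
translate([611, 450, 0]) cube([32, 32, 410]);
translate([218, 808, 0]) cube([32, 32, 410]);
translate([611, 808, 0]) cube([32, 32, 410]);
translate([218, 822, 437]) cube([425, 18, 454]);


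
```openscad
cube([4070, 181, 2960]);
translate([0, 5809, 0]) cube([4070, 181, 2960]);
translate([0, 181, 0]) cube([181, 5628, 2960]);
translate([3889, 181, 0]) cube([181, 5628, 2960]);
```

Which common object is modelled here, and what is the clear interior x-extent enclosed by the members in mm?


A house (or room) frame. The interior width is 3708 mm.

Four 2960 mm walls enclosing a rectangle with no floor or roof — a room or house frame. Outside width is 4070 mm and wall thickness is 181 mm, so the interior width is 4070 − 2 × 181 = 3708 mm.


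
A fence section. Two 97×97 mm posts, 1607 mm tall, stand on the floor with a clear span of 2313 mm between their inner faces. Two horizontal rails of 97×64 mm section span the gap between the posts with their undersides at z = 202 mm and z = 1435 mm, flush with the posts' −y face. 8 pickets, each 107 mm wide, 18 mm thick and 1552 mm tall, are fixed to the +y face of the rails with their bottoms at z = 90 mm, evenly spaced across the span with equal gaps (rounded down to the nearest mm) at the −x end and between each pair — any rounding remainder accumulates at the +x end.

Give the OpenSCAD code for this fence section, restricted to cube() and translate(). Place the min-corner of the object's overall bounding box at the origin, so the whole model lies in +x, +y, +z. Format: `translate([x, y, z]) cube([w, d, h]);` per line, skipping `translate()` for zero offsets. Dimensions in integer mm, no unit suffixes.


cube([97, 97, 1607]);
translate([2410, 0, 0]) cube([97, 97, 1607]);
translate([97, 0, 202]) cube([2313, 97, 64]);
translate([97, 0, 1435]) cube([2313, 97, 64]);
translate([258, 97, 90]) cube([107, 18, 1552]);
translate([526, 97, 90]) cube([107, 18, 1552]);
translate([794, 97, 90]) cube([107, 18, 1552]);
translate([1062, 97, 90]) cube([107, 18, 1552]);
translate([1330, 97, 90]) cube([107, 18, 1552]);
translate([1598, 97, 90]) cube([107, 18, 1552]);
translate([1866, 97, 90]) cube([107, 18, 1552]);
translate([2134, 97, 90]) cube([107, 18, 1552]);


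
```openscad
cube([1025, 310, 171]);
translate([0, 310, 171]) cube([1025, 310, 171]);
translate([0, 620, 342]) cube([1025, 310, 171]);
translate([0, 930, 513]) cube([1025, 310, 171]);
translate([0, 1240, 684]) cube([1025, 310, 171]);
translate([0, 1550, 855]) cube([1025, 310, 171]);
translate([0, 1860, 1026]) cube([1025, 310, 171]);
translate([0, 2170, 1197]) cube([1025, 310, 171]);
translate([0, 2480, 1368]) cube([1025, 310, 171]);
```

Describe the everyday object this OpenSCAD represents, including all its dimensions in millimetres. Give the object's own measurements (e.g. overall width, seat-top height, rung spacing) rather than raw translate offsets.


A straight staircase of 9 solid steps. Each step is 1025 mm wide (x), 310 mm deep (y, the going) and 171 mm tall (the rise). The first step rests on the floor; each subsequent step sits one going further in +y and one rise higher in +z, directly behind and above the previous step with no overlap.


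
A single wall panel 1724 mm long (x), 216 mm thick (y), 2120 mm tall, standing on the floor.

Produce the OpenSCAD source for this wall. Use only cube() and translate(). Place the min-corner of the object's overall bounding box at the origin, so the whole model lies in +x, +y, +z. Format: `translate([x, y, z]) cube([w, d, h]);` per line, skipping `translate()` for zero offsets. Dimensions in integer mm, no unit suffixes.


cube([1724, 216, 2120]);
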